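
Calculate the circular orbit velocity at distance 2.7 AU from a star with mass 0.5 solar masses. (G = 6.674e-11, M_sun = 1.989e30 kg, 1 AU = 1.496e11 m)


v = sqrt(GM/r) = sqrt(6.674e-11 * 9.945e+29 / 4.039e+11) = 12818.8131

12818.8131 m/s


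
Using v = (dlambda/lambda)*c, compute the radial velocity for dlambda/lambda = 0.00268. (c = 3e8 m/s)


v = (dlambda/lambda) * c = 0.00268 * 3e8 = 804000.0

804000.0 m/s


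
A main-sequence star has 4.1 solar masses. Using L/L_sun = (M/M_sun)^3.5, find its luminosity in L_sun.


L/L_sun = (M/M_sun)^3.5 = 4.1^3.5 = 139.5544

139.5544 L_sun


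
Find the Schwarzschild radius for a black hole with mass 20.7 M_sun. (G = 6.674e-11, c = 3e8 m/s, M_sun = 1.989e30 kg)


M = 20.7 * 1.989e30 kg = 4.11723e+31 kg. rs = 2GM/c^2 = 2 * 6.674e-11 * 4.11723e+31 / (3e8)^2 = 61063.0956

61063.0956 m


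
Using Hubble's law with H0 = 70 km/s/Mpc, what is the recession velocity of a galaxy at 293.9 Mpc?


v = H0 * d = 70 * 293.9 = 20573.0

20573.0 km/s


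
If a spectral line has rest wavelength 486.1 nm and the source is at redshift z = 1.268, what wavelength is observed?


lam_obs = lam_emit * (1 + z) = 486.1 * (1 + 1.268) = 1102.4748

1102.4748 nm


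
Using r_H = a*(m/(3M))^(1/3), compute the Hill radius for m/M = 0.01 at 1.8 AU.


r_H = a * (m/3M)^(1/3) = 1.8 * (0.01/3)^(1/3) = 0.2689

0.2689 AU


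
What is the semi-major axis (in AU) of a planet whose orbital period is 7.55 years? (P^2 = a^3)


a = P^(2/3) = 7.55^(2/3) = 3.8486

3.8486 AU


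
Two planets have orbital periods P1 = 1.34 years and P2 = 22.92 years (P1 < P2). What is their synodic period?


1/P_syn = |1/P1 - 1/P2| = |1/1.34 - 1/22.92| => P_syn = 1.4232

1.4232 years


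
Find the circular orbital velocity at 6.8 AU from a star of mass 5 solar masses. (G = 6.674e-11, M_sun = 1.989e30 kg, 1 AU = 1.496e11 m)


v = sqrt(GM/r) = sqrt(6.674e-11 * 9.945e+30 / 1.017e+12) = 25543.1963

25543.1963 m/s


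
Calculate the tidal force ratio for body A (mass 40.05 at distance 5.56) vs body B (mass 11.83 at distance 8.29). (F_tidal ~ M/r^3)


Ratio = (M1/r1^3) / (M2/r2^3) = (40.05/5.56^3) / (11.83/8.29^3) = 11.2217

11.2217


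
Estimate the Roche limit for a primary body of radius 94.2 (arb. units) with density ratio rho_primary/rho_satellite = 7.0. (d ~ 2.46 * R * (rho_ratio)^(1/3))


d_Roche = 2.46 * 94.2 * 7.0^(1/3) = 443.2874

443.2874


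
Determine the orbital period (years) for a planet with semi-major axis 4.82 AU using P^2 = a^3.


P = a^(3/2) = 4.82^1.5 = 10.5821

10.5821 years


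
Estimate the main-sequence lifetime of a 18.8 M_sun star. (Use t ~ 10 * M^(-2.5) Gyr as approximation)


t = 10 * M^(-2.5) = 10 * 18.8^(-2.5) = 0.0065

0.0065 Gyr


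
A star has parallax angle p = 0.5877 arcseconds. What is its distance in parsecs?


d = 1/p = 1/0.5877 = 1.7015

1.7015 pc


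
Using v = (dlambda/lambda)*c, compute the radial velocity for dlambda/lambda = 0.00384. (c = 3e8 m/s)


v = (dlambda/lambda) * c = 0.00384 * 3e8 = 1.152e+06

1.152e+06 m/s


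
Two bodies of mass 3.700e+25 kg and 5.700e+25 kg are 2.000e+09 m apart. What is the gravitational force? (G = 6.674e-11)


F = G*m1*m2/r^2 = 6.674e-11 * 3.700e+25 * 5.700e+25 / (2.000e+09)^2 = 6.674e-11 * 2.109e+51 / 4.000e+18 = 3.519e+22

3.519e+22 N


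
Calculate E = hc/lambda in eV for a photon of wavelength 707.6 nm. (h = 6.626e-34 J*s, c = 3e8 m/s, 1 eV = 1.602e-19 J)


E = hc/lambda = 6.626e-34 * 3e8 / 7.076e-07 = 2.809e-19 J = 1.7536 eV

1.7536 eV


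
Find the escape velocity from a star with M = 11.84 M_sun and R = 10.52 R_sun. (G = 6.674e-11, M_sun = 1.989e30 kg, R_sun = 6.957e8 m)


M = 11.84 * 1.989e30 kg = 2.354976e+31 kg; R = 10.52 * 6.957e8 m = 7.318764e+09 m. v_esc = sqrt(2GM/R) = sqrt(2 * 6.674e-11 * 2.354976e+31 / 7.318764e+09) = 655363.8322

655363.8322 m/s


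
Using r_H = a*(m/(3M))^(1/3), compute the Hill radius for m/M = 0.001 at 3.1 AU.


r_H = a * (m/3M)^(1/3) = 3.1 * (0.001/3)^(1/3) = 0.2149

0.2149 AU


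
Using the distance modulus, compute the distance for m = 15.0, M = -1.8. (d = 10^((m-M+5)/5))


d = 10^((m - M + 5)/5) = 10^((15.0 - -1.8 + 5)/5) = 22908.6765

22908.6765 pc


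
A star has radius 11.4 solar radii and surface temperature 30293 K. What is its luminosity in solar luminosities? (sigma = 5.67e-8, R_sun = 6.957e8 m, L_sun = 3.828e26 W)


R = 11.4 * 6.957e8 m = 7.93098e+09 m. L = 4*pi*R^2*sigma*T^4 = 4*pi*(7.93098e+09)^2 * 5.67e-8 * 30293^4 = 3.774120583e+31 W. L/L_sun = 3.774120583e+31 / 3.828e26 = 98592.4917

98592.4917 L_sun


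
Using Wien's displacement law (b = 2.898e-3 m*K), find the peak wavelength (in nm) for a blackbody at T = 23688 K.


lam_max = b / T = 2.898e-3 / 23688 = 1.223e-07 m = 122.3404 nm

122.3404 nm


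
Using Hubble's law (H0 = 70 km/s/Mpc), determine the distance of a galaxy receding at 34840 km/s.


d = v / H0 = 34840 / 70 = 497.7143

497.7143 Mpc


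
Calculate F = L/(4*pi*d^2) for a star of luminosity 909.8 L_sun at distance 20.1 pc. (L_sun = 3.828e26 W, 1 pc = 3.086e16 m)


F = L / (4*pi*d^2) = 3.483e+29 / (4*pi*(6.203e+17)^2) = 7.203e-08

7.203e-08 W/m^2


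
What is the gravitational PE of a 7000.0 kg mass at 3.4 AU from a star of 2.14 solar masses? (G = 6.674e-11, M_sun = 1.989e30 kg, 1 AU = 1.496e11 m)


M = 2.14 * 1.989e30 kg = 4.25646e+30 kg; r = 3.4 AU * 1.496e11 m/AU = 5.0864e+11 m. U = -GM*m/r = -(6.674e-11 * 4.25646e+30 * 7000.0) / 5.0864e+11 = -3.910e+12

-3.910e+12 J


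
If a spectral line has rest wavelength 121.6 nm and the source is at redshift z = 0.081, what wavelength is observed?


lam_obs = lam_emit * (1 + z) = 121.6 * (1 + 0.081) = 131.4496

131.4496 nm


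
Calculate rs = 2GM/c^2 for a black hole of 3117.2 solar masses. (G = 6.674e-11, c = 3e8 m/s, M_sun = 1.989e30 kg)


M = 3117.2 * 1.989e30 kg = 6.2001108e+33 kg. rs = 2GM/c^2 = 2 * 6.674e-11 * 6.2001108e+33 / (3e8)^2 = 9.195e+06

9.195e+06 m


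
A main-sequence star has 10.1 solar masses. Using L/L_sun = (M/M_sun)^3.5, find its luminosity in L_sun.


L/L_sun = (M/M_sun)^3.5 = 10.1^3.5 = 3274.3478

3274.3478 L_sun


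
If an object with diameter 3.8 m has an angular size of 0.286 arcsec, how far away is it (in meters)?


D = size / theta_rad, theta_rad = 0.286 * pi/(180*3600) = 1.387e-06, D = 2.741e+06

2.741e+06 m


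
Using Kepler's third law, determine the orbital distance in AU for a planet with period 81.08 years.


a = P^(2/3) = 81.08^(2/3) = 18.7331

18.7331 AU


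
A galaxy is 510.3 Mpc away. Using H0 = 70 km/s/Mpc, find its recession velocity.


v = H0 * d = 70 * 510.3 = 35721.0

35721.0 km/s


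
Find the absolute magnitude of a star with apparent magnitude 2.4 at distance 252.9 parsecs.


M = m - 5*log10(d) + 5 = 2.4 - 5*log10(252.9) + 5 = -4.6147

-4.6147


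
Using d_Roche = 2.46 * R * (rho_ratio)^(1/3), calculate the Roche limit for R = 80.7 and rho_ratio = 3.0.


d_Roche = 2.46 * 80.7 * 3.0^(1/3) = 286.3183

286.3183


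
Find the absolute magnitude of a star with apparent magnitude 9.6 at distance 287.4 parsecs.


M = m - 5*log10(d) + 5 = 9.6 - 5*log10(287.4) + 5 = 2.3076

2.3076


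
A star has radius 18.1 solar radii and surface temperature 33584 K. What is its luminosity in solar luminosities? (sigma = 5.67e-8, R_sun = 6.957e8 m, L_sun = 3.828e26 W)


R = 18.1 * 6.957e8 m = 1.259217e+10 m. L = 4*pi*R^2*sigma*T^4 = 4*pi*(1.259217e+10)^2 * 5.67e-8 * 33584^4 = 1.437221695e+32 W. L/L_sun = 1.437221695e+32 / 3.828e26 = 375449.7636

375449.7636 L_sun


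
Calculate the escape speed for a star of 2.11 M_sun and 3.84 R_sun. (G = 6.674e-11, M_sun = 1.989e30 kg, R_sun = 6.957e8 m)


M = 2.11 * 1.989e30 kg = 4.19679e+30 kg; R = 3.84 * 6.957e8 m = 2.671488e+09 m. v_esc = sqrt(2GM/R) = sqrt(2 * 6.674e-11 * 4.19679e+30 / 2.671488e+09) = 457920.519

457920.519 m/s


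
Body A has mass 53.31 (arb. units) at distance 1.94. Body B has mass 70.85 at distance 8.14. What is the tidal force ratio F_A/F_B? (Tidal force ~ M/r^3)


Ratio = (M1/r1^3) / (M2/r2^3) = (53.31/1.94^3) / (70.85/8.14^3) = 55.5823

55.5823


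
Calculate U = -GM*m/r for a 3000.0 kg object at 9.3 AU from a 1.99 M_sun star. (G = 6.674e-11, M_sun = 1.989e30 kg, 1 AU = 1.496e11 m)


M = 1.99 * 1.989e30 kg = 3.95811e+30 kg; r = 9.3 AU * 1.496e11 m/AU = 1.39128e+12 m. U = -GM*m/r = -(6.674e-11 * 3.95811e+30 * 3000.0) / 1.39128e+12 = -5.696e+11

-5.696e+11 J


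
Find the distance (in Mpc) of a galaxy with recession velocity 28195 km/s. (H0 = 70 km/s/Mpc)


d = v / H0 = 28195 / 70 = 402.7857

402.7857 Mpc


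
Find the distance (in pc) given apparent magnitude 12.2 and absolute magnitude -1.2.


d = 10^((m - M + 5)/5) = 10^((12.2 - -1.2 + 5)/5) = 4786.3009

4786.3009 pc


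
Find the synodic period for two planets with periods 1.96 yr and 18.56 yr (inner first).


1/P_syn = |1/P1 - 1/P2| = |1/1.96 - 1/18.56| => P_syn = 2.1914

2.1914 years


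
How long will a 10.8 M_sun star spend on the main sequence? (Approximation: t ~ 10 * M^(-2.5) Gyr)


t = 10 * M^(-2.5) = 10 * 10.8^(-2.5) = 0.0261

0.0261 Gyr


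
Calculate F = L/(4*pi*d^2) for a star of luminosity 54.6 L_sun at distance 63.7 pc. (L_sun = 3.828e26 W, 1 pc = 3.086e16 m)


F = L / (4*pi*d^2) = 2.090e+28 / (4*pi*(1.966e+18)^2) = 4.304e-10

4.304e-10 W/m^2


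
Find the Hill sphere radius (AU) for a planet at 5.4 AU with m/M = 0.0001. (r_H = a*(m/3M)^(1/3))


r_H = a * (m/3M)^(1/3) = 5.4 * (0.0001/3)^(1/3) = 0.1738

0.1738 AU


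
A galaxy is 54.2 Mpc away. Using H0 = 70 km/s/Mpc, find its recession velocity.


v = H0 * d = 70 * 54.2 = 3794.0

3794.0 km/s


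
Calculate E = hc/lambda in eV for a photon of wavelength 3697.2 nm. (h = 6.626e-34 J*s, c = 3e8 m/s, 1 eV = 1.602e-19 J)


E = hc/lambda = 6.626e-34 * 3e8 / 3.697e-06 = 5.377e-20 J = 0.3356 eV

0.3356 eV


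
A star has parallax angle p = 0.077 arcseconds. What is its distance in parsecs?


d = 1/p = 1/0.077 = 12.987

12.987 pc


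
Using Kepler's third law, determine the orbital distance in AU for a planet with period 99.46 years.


a = P^(2/3) = 99.46^(2/3) = 21.4667

21.4667 AU


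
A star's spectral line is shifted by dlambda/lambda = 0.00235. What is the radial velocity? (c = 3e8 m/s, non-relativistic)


v = (dlambda/lambda) * c = 0.00235 * 3e8 = 705000.0

705000.0 m/s


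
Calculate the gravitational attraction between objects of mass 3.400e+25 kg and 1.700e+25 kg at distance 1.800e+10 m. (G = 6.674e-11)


F = G*m1*m2/r^2 = 6.674e-11 * 3.400e+25 * 1.700e+25 / (1.800e+10)^2 = 6.674e-11 * 5.780e+50 / 3.240e+20 = 1.191e+20

1.191e+20 N


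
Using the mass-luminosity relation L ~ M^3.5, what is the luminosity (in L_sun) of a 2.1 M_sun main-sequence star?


L/L_sun = (M/M_sun)^3.5 = 2.1^3.5 = 13.4205

13.4205 L_sun


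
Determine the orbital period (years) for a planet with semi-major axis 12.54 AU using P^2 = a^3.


P = a^(3/2) = 12.54^1.5 = 44.4065

44.4065 years


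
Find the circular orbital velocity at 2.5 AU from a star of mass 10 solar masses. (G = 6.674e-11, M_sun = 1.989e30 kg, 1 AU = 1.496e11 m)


v = sqrt(GM/r) = sqrt(6.674e-11 * 1.989e+31 / 3.740e+11) = 59576.4597

59576.4597 m/s


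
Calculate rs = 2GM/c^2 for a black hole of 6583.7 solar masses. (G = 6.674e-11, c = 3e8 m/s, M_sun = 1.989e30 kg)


M = 6583.7 * 1.989e30 kg = 1.30949793e+34 kg. rs = 2GM/c^2 = 2 * 6.674e-11 * 1.30949793e+34 / (3e8)^2 = 1.942e+07

1.942e+07 m


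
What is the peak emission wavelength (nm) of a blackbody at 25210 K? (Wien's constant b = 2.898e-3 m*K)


lam_max = b / T = 2.898e-3 / 25210 = 1.150e-07 m = 114.9544 nm

114.9544 nm


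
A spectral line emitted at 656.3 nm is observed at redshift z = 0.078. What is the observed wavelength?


lam_obs = lam_emit * (1 + z) = 656.3 * (1 + 0.078) = 707.4914

707.4914 nm


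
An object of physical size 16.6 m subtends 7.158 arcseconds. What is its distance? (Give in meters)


D = size / theta_rad, theta_rad = 7.158 * pi/(180*3600) = 3.470e-05, D = 478345.3176

478345.3176 m


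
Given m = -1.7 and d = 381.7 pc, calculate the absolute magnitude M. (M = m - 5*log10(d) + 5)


M = m - 5*log10(d) + 5 = -1.7 - 5*log10(381.7) + 5 = -9.6086

-9.6086


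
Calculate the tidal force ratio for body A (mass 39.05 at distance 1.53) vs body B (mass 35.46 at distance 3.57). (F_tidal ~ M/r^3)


Ratio = (M1/r1^3) / (M2/r2^3) = (39.05/1.53^3) / (35.46/3.57^3) = 13.9898

13.9898


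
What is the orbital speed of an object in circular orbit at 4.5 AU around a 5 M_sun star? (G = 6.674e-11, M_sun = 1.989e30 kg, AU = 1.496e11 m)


v = sqrt(GM/r) = sqrt(6.674e-11 * 9.945e+30 / 6.732e+11) = 31399.5512

31399.5512 m/s


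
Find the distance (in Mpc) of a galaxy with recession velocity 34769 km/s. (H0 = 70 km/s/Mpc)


d = v / H0 = 34769 / 70 = 496.7

496.7 Mpc


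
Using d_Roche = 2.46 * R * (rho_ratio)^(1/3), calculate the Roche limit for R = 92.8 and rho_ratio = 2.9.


d_Roche = 2.46 * 92.8 * 2.9^(1/3) = 325.5485

325.5485


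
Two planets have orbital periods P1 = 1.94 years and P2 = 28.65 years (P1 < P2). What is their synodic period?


1/P_syn = |1/P1 - 1/P2| = |1/1.94 - 1/28.65| => P_syn = 2.0809

2.0809 years


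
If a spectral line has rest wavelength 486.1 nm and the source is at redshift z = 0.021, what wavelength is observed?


lam_obs = lam_emit * (1 + z) = 486.1 * (1 + 0.021) = 496.3081

496.3081 nm


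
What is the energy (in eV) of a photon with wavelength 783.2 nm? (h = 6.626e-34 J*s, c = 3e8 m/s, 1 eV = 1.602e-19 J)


E = hc/lambda = 6.626e-34 * 3e8 / 7.832e-07 = 2.538e-19 J = 1.5843 eV

1.5843 eV


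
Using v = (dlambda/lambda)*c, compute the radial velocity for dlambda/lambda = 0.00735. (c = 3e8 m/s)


v = (dlambda/lambda) * c = 0.00735 * 3e8 = 2.205e+06

2.205e+06 m/s


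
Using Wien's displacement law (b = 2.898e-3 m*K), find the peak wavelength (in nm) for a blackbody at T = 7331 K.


lam_max = b / T = 2.898e-3 / 7331 = 3.953e-07 m = 395.3076 nm

395.3076 nm


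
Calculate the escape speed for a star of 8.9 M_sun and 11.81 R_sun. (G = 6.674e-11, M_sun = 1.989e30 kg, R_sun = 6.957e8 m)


M = 8.9 * 1.989e30 kg = 1.77021e+31 kg; R = 11.81 * 6.957e8 m = 8.216217e+09 m. v_esc = sqrt(2GM/R) = sqrt(2 * 6.674e-11 * 1.77021e+31 / 8.216217e+09) = 536271.2855

536271.2855 m/s


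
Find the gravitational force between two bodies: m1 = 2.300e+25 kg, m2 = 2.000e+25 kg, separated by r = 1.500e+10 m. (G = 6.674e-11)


F = G*m1*m2/r^2 = 6.674e-11 * 2.300e+25 * 2.000e+25 / (1.500e+10)^2 = 6.674e-11 * 4.600e+50 / 2.250e+20 = 1.364e+20

1.364e+20 N


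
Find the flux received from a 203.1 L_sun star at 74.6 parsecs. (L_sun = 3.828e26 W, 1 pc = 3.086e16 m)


F = L / (4*pi*d^2) = 7.775e+28 / (4*pi*(2.302e+18)^2) = 1.167e-09

1.167e-09 W/m^2


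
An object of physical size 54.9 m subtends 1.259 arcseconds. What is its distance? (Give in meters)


D = size / theta_rad, theta_rad = 1.259 * pi/(180*3600) = 6.104e-06, D = 8.994e+06

8.994e+06 m


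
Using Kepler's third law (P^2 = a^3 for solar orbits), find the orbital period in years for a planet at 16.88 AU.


P = a^(3/2) = 16.88^1.5 = 69.3519

69.3519 years


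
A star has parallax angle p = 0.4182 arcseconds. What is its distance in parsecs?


d = 1/p = 1/0.4182 = 2.3912

2.3912 pc


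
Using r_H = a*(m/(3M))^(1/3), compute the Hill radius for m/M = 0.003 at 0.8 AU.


r_H = a * (m/3M)^(1/3) = 0.8 * (0.003/3)^(1/3) = 0.08

0.08 AU


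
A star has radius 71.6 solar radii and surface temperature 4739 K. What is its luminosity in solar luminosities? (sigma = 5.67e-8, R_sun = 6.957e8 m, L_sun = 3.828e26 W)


R = 71.6 * 6.957e8 m = 4.981212e+10 m. L = 4*pi*R^2*sigma*T^4 = 4*pi*(4.981212e+10)^2 * 5.67e-8 * 4739^4 = 8.916816083e+29 W. L/L_sun = 8.916816083e+29 / 3.828e26 = 2329.3668

2329.3668 L_sun


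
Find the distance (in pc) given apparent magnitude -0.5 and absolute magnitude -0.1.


d = 10^((m - M + 5)/5) = 10^((-0.5 - -0.1 + 5)/5) = 8.3176

8.3176 pc


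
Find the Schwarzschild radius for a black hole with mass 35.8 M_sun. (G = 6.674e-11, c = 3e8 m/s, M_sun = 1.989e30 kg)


M = 35.8 * 1.989e30 kg = 7.12062e+31 kg. rs = 2GM/c^2 = 2 * 6.674e-11 * 7.12062e+31 / (3e8)^2 = 105606.7064

105606.7064 m


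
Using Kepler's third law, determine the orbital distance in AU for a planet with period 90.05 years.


a = P^(2/3) = 90.05^(2/3) = 20.0904

20.0904 AU


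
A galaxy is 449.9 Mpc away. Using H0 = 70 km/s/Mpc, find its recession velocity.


v = H0 * d = 70 * 449.9 = 31493.0

31493.0 km/s


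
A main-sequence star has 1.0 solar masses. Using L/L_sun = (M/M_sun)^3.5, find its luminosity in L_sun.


L/L_sun = (M/M_sun)^3.5 = 1.0^3.5 = 1.0

1.0 L_sun


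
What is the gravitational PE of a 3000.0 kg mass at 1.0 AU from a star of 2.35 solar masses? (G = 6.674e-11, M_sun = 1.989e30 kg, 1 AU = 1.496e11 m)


M = 2.35 * 1.989e30 kg = 4.67415e+30 kg; r = 1.0 AU * 1.496e11 m/AU = 1.496e+11 m. U = -GM*m/r = -(6.674e-11 * 4.67415e+30 * 3000.0) / 1.496e+11 = -6.256e+12

-6.256e+12 J


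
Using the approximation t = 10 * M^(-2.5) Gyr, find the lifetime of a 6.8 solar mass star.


t = 10 * M^(-2.5) = 10 * 6.8^(-2.5) = 0.0829

0.0829 Gyr


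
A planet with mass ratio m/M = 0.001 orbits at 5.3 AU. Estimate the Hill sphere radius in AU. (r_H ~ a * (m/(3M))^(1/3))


r_H = a * (m/3M)^(1/3) = 5.3 * (0.001/3)^(1/3) = 0.3675

0.3675 AU


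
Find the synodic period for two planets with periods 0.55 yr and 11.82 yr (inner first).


1/P_syn = |1/P1 - 1/P2| = |1/0.55 - 1/11.82| => P_syn = 0.5768

0.5768 years


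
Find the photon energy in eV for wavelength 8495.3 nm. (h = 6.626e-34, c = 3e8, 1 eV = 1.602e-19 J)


E = hc/lambda = 6.626e-34 * 3e8 / 8.495e-06 = 2.340e-20 J = 0.1461 eV

0.1461 eV


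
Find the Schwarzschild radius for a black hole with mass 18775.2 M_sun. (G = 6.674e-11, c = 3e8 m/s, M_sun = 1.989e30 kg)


M = 18775.2 * 1.989e30 kg = 3.73438728e+34 kg. rs = 2GM/c^2 = 2 * 6.674e-11 * 3.73438728e+34 / (3e8)^2 = 5.539e+07

5.539e+07 m


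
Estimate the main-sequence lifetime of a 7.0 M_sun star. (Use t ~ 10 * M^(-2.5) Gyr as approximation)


t = 10 * M^(-2.5) = 10 * 7.0^(-2.5) = 0.0771

0.0771 Gyr


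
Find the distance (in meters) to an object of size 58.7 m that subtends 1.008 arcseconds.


D = size / theta_rad, theta_rad = 1.008 * pi/(180*3600) = 4.887e-06, D = 1.201e+07

1.201e+07 m


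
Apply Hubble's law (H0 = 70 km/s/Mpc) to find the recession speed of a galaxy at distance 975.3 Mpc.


v = H0 * d = 70 * 975.3 = 68271.0

68271.0 km/s


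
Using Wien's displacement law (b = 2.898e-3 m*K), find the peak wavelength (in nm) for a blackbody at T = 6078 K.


lam_max = b / T = 2.898e-3 / 6078 = 4.768e-07 m = 476.8016 nm

476.8016 nm


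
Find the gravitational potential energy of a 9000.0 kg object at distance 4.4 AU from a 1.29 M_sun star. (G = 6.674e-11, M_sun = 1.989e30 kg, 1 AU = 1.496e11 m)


M = 1.29 * 1.989e30 kg = 2.56581e+30 kg; r = 4.4 AU * 1.496e11 m/AU = 6.5824e+11 m. U = -GM*m/r = -(6.674e-11 * 2.56581e+30 * 9000.0) / 6.5824e+11 = -2.341e+12

-2.341e+12 J


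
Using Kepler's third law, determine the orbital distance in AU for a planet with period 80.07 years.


a = P^(2/3) = 80.07^(2/3) = 18.5772

18.5772 AU


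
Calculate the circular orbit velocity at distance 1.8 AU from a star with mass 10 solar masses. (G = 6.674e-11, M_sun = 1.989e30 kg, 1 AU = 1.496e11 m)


v = sqrt(GM/r) = sqrt(6.674e-11 * 1.989e+31 / 2.693e+11) = 70211.531

70211.531 m/s


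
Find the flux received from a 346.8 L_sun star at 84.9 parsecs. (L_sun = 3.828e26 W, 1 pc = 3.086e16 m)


F = L / (4*pi*d^2) = 1.328e+29 / (4*pi*(2.620e+18)^2) = 1.539e-09

1.539e-09 W/m^2


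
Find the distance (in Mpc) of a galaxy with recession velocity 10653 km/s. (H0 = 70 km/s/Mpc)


d = v / H0 = 10653 / 70 = 152.1857

152.1857 Mpc


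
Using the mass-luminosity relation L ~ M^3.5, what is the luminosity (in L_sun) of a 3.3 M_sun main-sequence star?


L/L_sun = (M/M_sun)^3.5 = 3.3^3.5 = 65.2828

65.2828 L_sun


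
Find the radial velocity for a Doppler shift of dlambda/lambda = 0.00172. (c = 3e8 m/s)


v = (dlambda/lambda) * c = 0.00172 * 3e8 = 516000.0

516000.0 m/s


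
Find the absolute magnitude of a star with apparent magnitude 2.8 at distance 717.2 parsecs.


M = m - 5*log10(d) + 5 = 2.8 - 5*log10(717.2) + 5 = -6.4782

-6.4782


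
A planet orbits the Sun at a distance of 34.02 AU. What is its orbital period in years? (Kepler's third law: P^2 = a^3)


P = a^(3/2) = 34.02^1.5 = 198.4273

198.4273 years


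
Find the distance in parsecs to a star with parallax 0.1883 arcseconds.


d = 1/p = 1/0.1883 = 5.3107

5.3107 pc


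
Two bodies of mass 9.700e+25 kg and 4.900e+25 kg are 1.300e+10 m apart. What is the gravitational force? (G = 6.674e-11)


F = G*m1*m2/r^2 = 6.674e-11 * 9.700e+25 * 4.900e+25 / (1.300e+10)^2 = 6.674e-11 * 4.753e+51 / 1.690e+20 = 1.877e+21

1.877e+21 N


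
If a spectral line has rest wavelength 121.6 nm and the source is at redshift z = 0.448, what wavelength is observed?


lam_obs = lam_emit * (1 + z) = 121.6 * (1 + 0.448) = 176.0768

176.0768 nm


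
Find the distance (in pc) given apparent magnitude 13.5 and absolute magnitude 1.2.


d = 10^((m - M + 5)/5) = 10^((13.5 - 1.2 + 5)/5) = 2884.0315

2884.0315 pc


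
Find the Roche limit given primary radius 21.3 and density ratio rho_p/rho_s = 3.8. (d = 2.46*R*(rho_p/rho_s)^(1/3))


d_Roche = 2.46 * 21.3 * 3.8^(1/3) = 81.7666

81.7666


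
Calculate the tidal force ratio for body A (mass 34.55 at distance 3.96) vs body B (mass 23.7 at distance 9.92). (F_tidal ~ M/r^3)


Ratio = (M1/r1^3) / (M2/r2^3) = (34.55/3.96^3) / (23.7/9.92^3) = 22.9165

22.9165


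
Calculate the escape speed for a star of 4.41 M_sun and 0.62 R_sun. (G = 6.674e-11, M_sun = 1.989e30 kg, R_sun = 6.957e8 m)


M = 4.41 * 1.989e30 kg = 8.77149e+30 kg; R = 0.62 * 6.957e8 m = 4.31334e+08 m. v_esc = sqrt(2GM/R) = sqrt(2 * 6.674e-11 * 8.77149e+30 / 4.31334e+08) = 1.648e+06

1.648e+06 m/s


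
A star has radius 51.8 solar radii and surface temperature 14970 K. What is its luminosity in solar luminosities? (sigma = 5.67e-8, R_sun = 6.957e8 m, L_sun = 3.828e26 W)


R = 51.8 * 6.957e8 m = 3.603726e+10 m. L = 4*pi*R^2*sigma*T^4 = 4*pi*(3.603726e+10)^2 * 5.67e-8 * 14970^4 = 4.647117467e+31 W. L/L_sun = 4.647117467e+31 / 3.828e26 = 121398.053

121398.053 L_sun


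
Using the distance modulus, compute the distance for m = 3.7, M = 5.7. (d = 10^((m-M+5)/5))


d = 10^((m - M + 5)/5) = 10^((3.7 - 5.7 + 5)/5) = 3.9811

3.9811 pc


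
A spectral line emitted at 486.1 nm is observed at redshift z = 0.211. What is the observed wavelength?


lam_obs = lam_emit * (1 + z) = 486.1 * (1 + 0.211) = 588.6671

588.6671 nm


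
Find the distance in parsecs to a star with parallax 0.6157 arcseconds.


d = 1/p = 1/0.6157 = 1.6242

1.6242 pc


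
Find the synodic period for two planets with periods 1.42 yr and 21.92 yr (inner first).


1/P_syn = |1/P1 - 1/P2| = |1/1.42 - 1/21.92| => P_syn = 1.5184

1.5184 years


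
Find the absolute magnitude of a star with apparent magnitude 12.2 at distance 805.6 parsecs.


M = m - 5*log10(d) + 5 = 12.2 - 5*log10(805.6) + 5 = 2.6694

2.6694


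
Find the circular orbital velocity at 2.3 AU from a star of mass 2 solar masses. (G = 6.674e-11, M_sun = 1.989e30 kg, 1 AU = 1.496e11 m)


v = sqrt(GM/r) = sqrt(6.674e-11 * 3.978e+30 / 3.441e+11) = 27777.6675

27777.6675 m/s


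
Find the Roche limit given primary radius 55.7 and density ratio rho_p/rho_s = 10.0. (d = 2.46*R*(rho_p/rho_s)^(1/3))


d_Roche = 2.46 * 55.7 * 10.0^(1/3) = 295.205

295.205


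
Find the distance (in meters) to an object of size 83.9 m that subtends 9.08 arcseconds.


D = size / theta_rad, theta_rad = 9.08 * pi/(180*3600) = 4.402e-05, D = 1.906e+06

1.906e+06 m


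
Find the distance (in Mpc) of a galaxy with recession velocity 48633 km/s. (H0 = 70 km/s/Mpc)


d = v / H0 = 48633 / 70 = 694.7571

694.7571 Mpc


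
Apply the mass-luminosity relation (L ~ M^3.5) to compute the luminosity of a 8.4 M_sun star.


L/L_sun = (M/M_sun)^3.5 = 8.4^3.5 = 1717.8194

1717.8194 L_sun


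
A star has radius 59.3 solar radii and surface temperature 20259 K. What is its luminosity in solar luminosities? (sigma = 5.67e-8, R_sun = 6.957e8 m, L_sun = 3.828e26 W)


R = 59.3 * 6.957e8 m = 4.125501e+10 m. L = 4*pi*R^2*sigma*T^4 = 4*pi*(4.125501e+10)^2 * 5.67e-8 * 20259^4 = 2.042764652e+32 W. L/L_sun = 2.042764652e+32 / 3.828e26 = 533637.5788

533637.5788 L_sun


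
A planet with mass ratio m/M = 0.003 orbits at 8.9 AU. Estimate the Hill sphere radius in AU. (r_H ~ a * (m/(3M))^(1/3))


r_H = a * (m/3M)^(1/3) = 8.9 * (0.003/3)^(1/3) = 0.89

0.89 AU


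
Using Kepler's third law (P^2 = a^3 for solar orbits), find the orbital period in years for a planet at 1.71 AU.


P = a^(3/2) = 1.71^1.5 = 2.2361

2.2361 years


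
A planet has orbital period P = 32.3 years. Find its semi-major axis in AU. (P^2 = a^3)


a = P^(2/3) = 32.3^(2/3) = 10.1423

10.1423 AU


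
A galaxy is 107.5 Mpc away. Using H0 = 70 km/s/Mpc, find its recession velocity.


v = H0 * d = 70 * 107.5 = 7525.0

7525.0 km/s


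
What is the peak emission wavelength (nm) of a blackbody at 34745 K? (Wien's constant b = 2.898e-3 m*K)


lam_max = b / T = 2.898e-3 / 34745 = 8.341e-08 m = 83.4077 nm

83.4077 nm


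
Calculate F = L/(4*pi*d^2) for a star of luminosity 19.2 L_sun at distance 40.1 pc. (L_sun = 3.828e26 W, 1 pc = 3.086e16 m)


F = L / (4*pi*d^2) = 7.350e+27 / (4*pi*(1.237e+18)^2) = 3.819e-10

3.819e-10 W/m^2


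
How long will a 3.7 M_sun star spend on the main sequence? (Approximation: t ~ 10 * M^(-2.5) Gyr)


t = 10 * M^(-2.5) = 10 * 3.7^(-2.5) = 0.3797

0.3797 Gyr


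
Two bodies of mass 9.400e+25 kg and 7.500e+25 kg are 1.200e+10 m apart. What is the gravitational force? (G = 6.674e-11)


F = G*m1*m2/r^2 = 6.674e-11 * 9.400e+25 * 7.500e+25 / (1.200e+10)^2 = 6.674e-11 * 7.050e+51 / 1.440e+20 = 3.267e+21

3.267e+21 N


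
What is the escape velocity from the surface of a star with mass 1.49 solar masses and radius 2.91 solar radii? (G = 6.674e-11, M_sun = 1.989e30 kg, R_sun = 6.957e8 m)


M = 1.49 * 1.989e30 kg = 2.96361e+30 kg; R = 2.91 * 6.957e8 m = 2.024487e+09 m. v_esc = sqrt(2GM/R) = sqrt(2 * 6.674e-11 * 2.96361e+30 / 2.024487e+09) = 442039.5505

442039.5505 m/s


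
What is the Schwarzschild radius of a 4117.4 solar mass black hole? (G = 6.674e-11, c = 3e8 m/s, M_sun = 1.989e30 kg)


M = 4117.4 * 1.989e30 kg = 8.1895086e+33 kg. rs = 2GM/c^2 = 2 * 6.674e-11 * 8.1895086e+33 / (3e8)^2 = 1.215e+07

1.215e+07 m


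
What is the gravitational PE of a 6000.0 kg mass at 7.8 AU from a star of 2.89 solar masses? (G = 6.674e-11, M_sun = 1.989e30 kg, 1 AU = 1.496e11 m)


M = 2.89 * 1.989e30 kg = 5.74821e+30 kg; r = 7.8 AU * 1.496e11 m/AU = 1.16688e+12 m. U = -GM*m/r = -(6.674e-11 * 5.74821e+30 * 6000.0) / 1.16688e+12 = -1.973e+12

-1.973e+12 J


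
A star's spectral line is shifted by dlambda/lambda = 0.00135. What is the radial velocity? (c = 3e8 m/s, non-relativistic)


v = (dlambda/lambda) * c = 0.00135 * 3e8 = 405000.0

405000.0 m/s


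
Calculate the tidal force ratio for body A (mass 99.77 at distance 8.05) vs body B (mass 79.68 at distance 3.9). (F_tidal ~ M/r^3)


Ratio = (M1/r1^3) / (M2/r2^3) = (99.77/8.05^3) / (79.68/3.9^3) = 0.1424

0.1424


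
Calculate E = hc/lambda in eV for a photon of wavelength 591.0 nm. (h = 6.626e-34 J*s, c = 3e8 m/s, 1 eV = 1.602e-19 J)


E = hc/lambda = 6.626e-34 * 3e8 / 5.910e-07 = 3.363e-19 J = 2.0995 eV

2.0995 eV


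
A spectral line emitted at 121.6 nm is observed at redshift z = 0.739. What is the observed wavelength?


lam_obs = lam_emit * (1 + z) = 121.6 * (1 + 0.739) = 211.4624

211.4624 nm


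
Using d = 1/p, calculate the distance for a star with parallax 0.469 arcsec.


d = 1/p = 1/0.469 = 2.1322

2.1322 pc


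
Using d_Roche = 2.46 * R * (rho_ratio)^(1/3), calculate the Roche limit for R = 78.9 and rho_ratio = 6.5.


d_Roche = 2.46 * 78.9 * 6.5^(1/3) = 362.229

362.229


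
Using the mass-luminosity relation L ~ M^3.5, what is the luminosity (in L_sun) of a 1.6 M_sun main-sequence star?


L/L_sun = (M/M_sun)^3.5 = 1.6^3.5 = 5.1811

5.1811 L_sun


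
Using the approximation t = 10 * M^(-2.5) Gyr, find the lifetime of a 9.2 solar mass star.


t = 10 * M^(-2.5) = 10 * 9.2^(-2.5) = 0.039

0.039 Gyr


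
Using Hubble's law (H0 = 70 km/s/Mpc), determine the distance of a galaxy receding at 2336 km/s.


d = v / H0 = 2336 / 70 = 33.3714

33.3714 Mpc


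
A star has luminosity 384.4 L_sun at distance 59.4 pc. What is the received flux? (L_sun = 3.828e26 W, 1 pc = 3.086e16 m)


F = L / (4*pi*d^2) = 1.471e+29 / (4*pi*(1.833e+18)^2) = 3.485e-09

3.485e-09 W/m^2


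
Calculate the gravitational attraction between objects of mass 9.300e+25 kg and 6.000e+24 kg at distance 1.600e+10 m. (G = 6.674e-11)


F = G*m1*m2/r^2 = 6.674e-11 * 9.300e+25 * 6.000e+24 / (1.600e+10)^2 = 6.674e-11 * 5.580e+50 / 2.560e+20 = 1.455e+20

1.455e+20 N


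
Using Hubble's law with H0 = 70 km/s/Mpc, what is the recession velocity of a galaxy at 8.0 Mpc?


v = H0 * d = 70 * 8.0 = 560.0

560.0 km/s


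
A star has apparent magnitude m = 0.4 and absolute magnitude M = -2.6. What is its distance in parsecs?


d = 10^((m - M + 5)/5) = 10^((0.4 - -2.6 + 5)/5) = 39.8107

39.8107 pc


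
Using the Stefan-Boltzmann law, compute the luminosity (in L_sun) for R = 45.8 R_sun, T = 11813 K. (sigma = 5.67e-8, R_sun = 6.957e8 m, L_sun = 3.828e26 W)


R = 45.8 * 6.957e8 m = 3.186306e+10 m. L = 4*pi*R^2*sigma*T^4 = 4*pi*(3.186306e+10)^2 * 5.67e-8 * 11813^4 = 1.40866817e+31 W. L/L_sun = 1.40866817e+31 / 3.828e26 = 36799.064

36799.064 L_sun


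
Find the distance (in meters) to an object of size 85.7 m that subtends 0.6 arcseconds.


D = size / theta_rad, theta_rad = 0.6 * pi/(180*3600) = 2.909e-06, D = 2.946e+07

2.946e+07 m


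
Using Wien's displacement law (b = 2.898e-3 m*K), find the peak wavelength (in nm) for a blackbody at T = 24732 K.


lam_max = b / T = 2.898e-3 / 24732 = 1.172e-07 m = 117.1761 nm

117.1761 nm


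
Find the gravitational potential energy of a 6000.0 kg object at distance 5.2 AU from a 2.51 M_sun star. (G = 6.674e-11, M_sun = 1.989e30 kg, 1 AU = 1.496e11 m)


M = 2.51 * 1.989e30 kg = 4.99239e+30 kg; r = 5.2 AU * 1.496e11 m/AU = 7.7792e+11 m. U = -GM*m/r = -(6.674e-11 * 4.99239e+30 * 6000.0) / 7.7792e+11 = -2.570e+12

-2.570e+12 J


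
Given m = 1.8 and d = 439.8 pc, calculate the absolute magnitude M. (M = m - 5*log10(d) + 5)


M = m - 5*log10(d) + 5 = 1.8 - 5*log10(439.8) + 5 = -6.4163

-6.4163


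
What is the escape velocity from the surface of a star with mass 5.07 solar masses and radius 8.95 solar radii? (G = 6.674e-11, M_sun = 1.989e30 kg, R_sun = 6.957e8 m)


M = 5.07 * 1.989e30 kg = 1.008423e+31 kg; R = 8.95 * 6.957e8 m = 6.226515e+09 m. v_esc = sqrt(2GM/R) = sqrt(2 * 6.674e-11 * 1.008423e+31 / 6.226515e+09) = 464950.7482

464950.7482 m/s


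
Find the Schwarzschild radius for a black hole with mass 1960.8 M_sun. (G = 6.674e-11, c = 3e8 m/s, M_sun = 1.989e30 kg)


M = 1960.8 * 1.989e30 kg = 3.9000312e+33 kg. rs = 2GM/c^2 = 2 * 6.674e-11 * 3.9000312e+33 / (3e8)^2 = 5.784e+06

5.784e+06 m


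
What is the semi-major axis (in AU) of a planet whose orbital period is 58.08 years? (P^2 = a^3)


a = P^(2/3) = 58.08^(2/3) = 14.9975

14.9975 AU


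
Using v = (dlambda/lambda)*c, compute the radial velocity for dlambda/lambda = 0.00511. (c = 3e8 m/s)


v = (dlambda/lambda) * c = 0.00511 * 3e8 = 1.533e+06

1.533e+06 m/s


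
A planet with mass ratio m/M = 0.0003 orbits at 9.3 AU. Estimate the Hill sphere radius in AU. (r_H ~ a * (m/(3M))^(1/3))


r_H = a * (m/3M)^(1/3) = 9.3 * (0.0003/3)^(1/3) = 0.4317

0.4317 AU


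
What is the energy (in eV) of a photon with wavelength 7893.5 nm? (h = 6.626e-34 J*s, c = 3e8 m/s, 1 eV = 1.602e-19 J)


E = hc/lambda = 6.626e-34 * 3e8 / 7.893e-06 = 2.518e-20 J = 0.1572 eV

0.1572 eV


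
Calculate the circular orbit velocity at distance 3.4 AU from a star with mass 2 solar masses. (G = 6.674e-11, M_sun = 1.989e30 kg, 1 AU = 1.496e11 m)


v = sqrt(GM/r) = sqrt(6.674e-11 * 3.978e+30 / 5.086e+11) = 22846.5294

22846.5294 m/s


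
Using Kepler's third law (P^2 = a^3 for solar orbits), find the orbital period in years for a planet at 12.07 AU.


P = a^(3/2) = 12.07^1.5 = 41.9335

41.9335 years


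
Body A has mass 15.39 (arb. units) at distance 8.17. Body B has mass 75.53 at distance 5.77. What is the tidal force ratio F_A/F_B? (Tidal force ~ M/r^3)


Ratio = (M1/r1^3) / (M2/r2^3) = (15.39/8.17^3) / (75.53/5.77^3) = 0.0718

0.0718


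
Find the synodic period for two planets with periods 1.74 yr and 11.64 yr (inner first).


1/P_syn = |1/P1 - 1/P2| = |1/1.74 - 1/11.64| => P_syn = 2.0458

2.0458 years


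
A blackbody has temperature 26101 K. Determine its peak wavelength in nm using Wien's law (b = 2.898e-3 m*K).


lam_max = b / T = 2.898e-3 / 26101 = 1.110e-07 m = 111.0302 nm

111.0302 nm


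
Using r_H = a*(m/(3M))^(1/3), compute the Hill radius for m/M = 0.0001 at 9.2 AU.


r_H = a * (m/3M)^(1/3) = 9.2 * (0.0001/3)^(1/3) = 0.2961

0.2961 AU


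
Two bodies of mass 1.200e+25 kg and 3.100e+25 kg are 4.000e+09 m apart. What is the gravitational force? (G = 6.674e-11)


F = G*m1*m2/r^2 = 6.674e-11 * 1.200e+25 * 3.100e+25 / (4.000e+09)^2 = 6.674e-11 * 3.720e+50 / 1.600e+19 = 1.552e+21

1.552e+21 N


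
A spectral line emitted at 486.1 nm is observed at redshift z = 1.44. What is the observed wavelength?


lam_obs = lam_emit * (1 + z) = 486.1 * (1 + 1.44) = 1186.084

1186.084 nm


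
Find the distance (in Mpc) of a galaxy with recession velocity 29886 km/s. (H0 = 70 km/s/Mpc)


d = v / H0 = 29886 / 70 = 426.9429

426.9429 Mpc


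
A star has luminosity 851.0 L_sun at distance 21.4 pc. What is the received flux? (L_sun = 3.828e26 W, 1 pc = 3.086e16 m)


F = L / (4*pi*d^2) = 3.258e+29 / (4*pi*(6.604e+17)^2) = 5.944e-08

5.944e-08 W/m^2


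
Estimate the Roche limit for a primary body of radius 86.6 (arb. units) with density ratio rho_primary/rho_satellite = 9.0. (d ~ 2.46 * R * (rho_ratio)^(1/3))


d_Roche = 2.46 * 86.6 * 9.0^(1/3) = 443.1327

443.1327


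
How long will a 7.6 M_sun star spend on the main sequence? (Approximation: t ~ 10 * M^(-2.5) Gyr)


t = 10 * M^(-2.5) = 10 * 7.6^(-2.5) = 0.0628

0.0628 Gyr


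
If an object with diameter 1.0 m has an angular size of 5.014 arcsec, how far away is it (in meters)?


D = size / theta_rad, theta_rad = 5.014 * pi/(180*3600) = 2.431e-05, D = 41137.7755

41137.7755 m


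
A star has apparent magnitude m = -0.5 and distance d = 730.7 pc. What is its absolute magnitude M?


M = m - 5*log10(d) + 5 = -0.5 - 5*log10(730.7) + 5 = -9.8187

-9.8187


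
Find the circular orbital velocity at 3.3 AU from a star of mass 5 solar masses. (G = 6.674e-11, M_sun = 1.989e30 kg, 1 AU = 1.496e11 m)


v = sqrt(GM/r) = sqrt(6.674e-11 * 9.945e+30 / 4.937e+11) = 36666.7762

36666.7762 m/s


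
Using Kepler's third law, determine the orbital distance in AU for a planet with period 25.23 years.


a = P^(2/3) = 25.23^(2/3) = 8.6022

8.6022 AU


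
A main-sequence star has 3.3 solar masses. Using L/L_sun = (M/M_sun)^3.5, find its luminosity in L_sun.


L/L_sun = (M/M_sun)^3.5 = 3.3^3.5 = 65.2828

65.2828 L_sun


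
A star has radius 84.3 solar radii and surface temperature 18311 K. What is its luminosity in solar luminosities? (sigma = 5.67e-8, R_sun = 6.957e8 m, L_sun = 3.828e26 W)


R = 84.3 * 6.957e8 m = 5.864751e+10 m. L = 4*pi*R^2*sigma*T^4 = 4*pi*(5.864751e+10)^2 * 5.67e-8 * 18311^4 = 2.755118795e+32 W. L/L_sun = 2.755118795e+32 / 3.828e26 = 719728.0028

719728.0028 L_sun


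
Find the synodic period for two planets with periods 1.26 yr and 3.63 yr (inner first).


1/P_syn = |1/P1 - 1/P2| = |1/1.26 - 1/3.63| => P_syn = 1.9299

1.9299 years


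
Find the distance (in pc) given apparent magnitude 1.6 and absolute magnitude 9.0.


d = 10^((m - M + 5)/5) = 10^((1.6 - 9.0 + 5)/5) = 0.3311

0.3311 pc


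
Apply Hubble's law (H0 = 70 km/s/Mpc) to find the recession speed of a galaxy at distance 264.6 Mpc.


v = H0 * d = 70 * 264.6 = 18522.0

18522.0 km/s


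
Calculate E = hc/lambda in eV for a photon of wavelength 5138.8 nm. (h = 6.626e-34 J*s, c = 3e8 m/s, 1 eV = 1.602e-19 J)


E = hc/lambda = 6.626e-34 * 3e8 / 5.139e-06 = 3.868e-20 J = 0.2415 eV

0.2415 eV


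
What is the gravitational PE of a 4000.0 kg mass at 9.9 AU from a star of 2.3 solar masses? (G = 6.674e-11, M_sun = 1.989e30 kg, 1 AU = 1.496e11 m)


M = 2.3 * 1.989e30 kg = 4.5747e+30 kg; r = 9.9 AU * 1.496e11 m/AU = 1.48104e+12 m. U = -GM*m/r = -(6.674e-11 * 4.5747e+30 * 4000.0) / 1.48104e+12 = -8.246e+11

-8.246e+11 J


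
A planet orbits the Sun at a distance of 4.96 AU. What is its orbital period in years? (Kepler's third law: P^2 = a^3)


P = a^(3/2) = 4.96^1.5 = 11.0464

11.0464 years


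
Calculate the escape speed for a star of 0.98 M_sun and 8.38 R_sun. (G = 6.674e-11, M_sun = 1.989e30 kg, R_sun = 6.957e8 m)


M = 0.98 * 1.989e30 kg = 1.94922e+30 kg; R = 8.38 * 6.957e8 m = 5.829966e+09 m. v_esc = sqrt(2GM/R) = sqrt(2 * 6.674e-11 * 1.94922e+30 / 5.829966e+09) = 211254.2804

211254.2804 m/s


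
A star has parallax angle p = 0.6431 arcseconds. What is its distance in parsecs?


d = 1/p = 1/0.6431 = 1.555

1.555 pc


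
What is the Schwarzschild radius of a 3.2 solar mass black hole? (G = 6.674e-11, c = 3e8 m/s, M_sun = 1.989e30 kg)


M = 3.2 * 1.989e30 kg = 6.3648e+30 kg. rs = 2GM/c^2 = 2 * 6.674e-11 * 6.3648e+30 / (3e8)^2 = 9439.7056

9439.7056 m


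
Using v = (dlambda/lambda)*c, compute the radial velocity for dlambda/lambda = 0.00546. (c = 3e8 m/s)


v = (dlambda/lambda) * c = 0.00546 * 3e8 = 1.638e+06

1.638e+06 m/s


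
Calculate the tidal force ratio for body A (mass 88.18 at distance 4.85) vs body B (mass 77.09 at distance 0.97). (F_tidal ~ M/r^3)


Ratio = (M1/r1^3) / (M2/r2^3) = (88.18/4.85^3) / (77.09/0.97^3) = 0.0092

0.0092


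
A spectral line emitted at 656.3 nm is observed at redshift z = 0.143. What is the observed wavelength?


lam_obs = lam_emit * (1 + z) = 656.3 * (1 + 0.143) = 750.1509

750.1509 nm


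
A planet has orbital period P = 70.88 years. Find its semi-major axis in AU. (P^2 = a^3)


a = P^(2/3) = 70.88^(2/3) = 17.127

17.127 AU


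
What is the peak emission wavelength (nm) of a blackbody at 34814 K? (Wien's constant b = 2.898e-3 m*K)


lam_max = b / T = 2.898e-3 / 34814 = 8.324e-08 m = 83.2424 nm

83.2424 nm


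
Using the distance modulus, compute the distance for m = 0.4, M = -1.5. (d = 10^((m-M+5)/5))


d = 10^((m - M + 5)/5) = 10^((0.4 - -1.5 + 5)/5) = 23.9883

23.9883 pc


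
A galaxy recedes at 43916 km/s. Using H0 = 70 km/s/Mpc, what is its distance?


d = v / H0 = 43916 / 70 = 627.3714

627.3714 Mpc


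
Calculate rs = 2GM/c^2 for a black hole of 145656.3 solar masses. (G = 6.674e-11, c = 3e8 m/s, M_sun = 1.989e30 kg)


M = 145656.3 * 1.989e30 kg = 2.897103807e+35 kg. rs = 2GM/c^2 = 2 * 6.674e-11 * 2.897103807e+35 / (3e8)^2 = 4.297e+08

4.297e+08 m


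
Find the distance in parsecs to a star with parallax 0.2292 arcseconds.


d = 1/p = 1/0.2292 = 4.363

4.363 pc
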